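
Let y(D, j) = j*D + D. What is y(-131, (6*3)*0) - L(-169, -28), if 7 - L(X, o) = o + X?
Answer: -335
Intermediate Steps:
L(X, o) = 7 - X - o (L(X, o) = 7 - (o + X) = 7 - (X + o) = 7 + (-X - o) = 7 - X - o)
y(D, j) = D + D*j (y(D, j) = D*j + D = D + D*j)
y(-131, (6*3)*0) - L(-169, -28) = -131*(1 + (6*3)*0) - (7 - 1*(-169) - 1*(-28)) = -131*(1 + 18*0) - (7 + 169 + 28) = -131*(1 + 0) - 1*204 = -131*1 - 204 = -131 - 204 = -335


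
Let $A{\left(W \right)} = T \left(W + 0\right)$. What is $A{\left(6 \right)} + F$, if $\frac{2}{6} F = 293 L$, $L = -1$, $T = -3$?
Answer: $-897$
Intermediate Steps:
$A{\left(W \right)} = - 3 W$ ($A{\left(W \right)} = - 3 \left(W + 0\right) = - 3 W$)
$F = -879$ ($F = 3 \cdot 293 \left(-1\right) = 3 \left(-293\right) = -879$)
$A{\left(6 \right)} + F = \left(-3\right) 6 - 879 = -18 - 879 = -897$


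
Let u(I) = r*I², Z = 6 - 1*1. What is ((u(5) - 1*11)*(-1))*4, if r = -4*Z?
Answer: 2044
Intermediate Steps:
Z = 5 (Z = 6 - 1 = 5)
r = -20 (r = -4*5 = -20)
u(I) = -20*I²
((u(5) - 1*11)*(-1))*4 = ((-20*5² - 1*11)*(-1))*4 = ((-20*25 - 11)*(-1))*4 = ((-500 - 11)*(-1))*4 = -511*(-1)*4 = 511*4 = 2044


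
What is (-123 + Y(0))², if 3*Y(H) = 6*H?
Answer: 15129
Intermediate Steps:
Y(H) = 2*H (Y(H) = (6*H)/3 = 2*H)
(-123 + Y(0))² = (-123 + 2*0)² = (-123 + 0)² = (-123)² = 15129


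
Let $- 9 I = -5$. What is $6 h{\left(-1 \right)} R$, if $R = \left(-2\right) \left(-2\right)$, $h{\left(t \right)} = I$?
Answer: $\frac{40}{3} \approx 13.333$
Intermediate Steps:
$I = \frac{5}{9}$ ($I = \left(- \frac{1}{9}\right) \left(-5\right) = \frac{5}{9} \approx 0.55556$)
$h{\left(t \right)} = \frac{5}{9}$
$R = 4$
$6 h{\left(-1 \right)} R = 6 \cdot \frac{5}{9} \cdot 4 = \frac{10}{3} \cdot 4 = \frac{40}{3}$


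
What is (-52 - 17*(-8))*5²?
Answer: 2100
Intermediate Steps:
(-52 - 17*(-8))*5² = (-52 + 136)*25 = 84*25 = 2100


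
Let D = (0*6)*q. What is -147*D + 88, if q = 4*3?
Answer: 88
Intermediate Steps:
q = 12
D = 0 (D = (0*6)*12 = 0*12 = 0)
-147*D + 88 = -147*0 + 88 = 0 + 88 = 88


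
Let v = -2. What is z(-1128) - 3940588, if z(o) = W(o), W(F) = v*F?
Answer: -3938332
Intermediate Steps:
W(F) = -2*F
z(o) = -2*o
z(-1128) - 3940588 = -2*(-1128) - 3940588 = 2256 - 3940588 = -3938332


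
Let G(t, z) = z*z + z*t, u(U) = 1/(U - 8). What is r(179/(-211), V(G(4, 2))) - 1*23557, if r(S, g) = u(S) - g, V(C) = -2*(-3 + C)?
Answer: -43947524/1867 ≈ -23539.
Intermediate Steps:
u(U) = 1/(-8 + U)
G(t, z) = z² + t*z
V(C) = 6 - 2*C
r(S, g) = 1/(-8 + S) - g
r(179/(-211), V(G(4, 2))) - 1*23557 = (1 - (6 - 4*(4 + 2))*(-8 + 179/(-211)))/(-8 + 179/(-211)) - 1*23557 = (1 - (6 - 4*6)*(-8 + 179*(-1/211)))/(-8 + 179*(-1/211)) - 23557 = (1 - (6 - 2*12)*(-8 - 179/211))/(-8 - 179/211) - 23557 = (1 - 1*(6 - 24)*(-1867/211))/(-1867/211) - 23557 = -211*(1 - 1*(-18)*(-1867/211))/1867 - 23557 = -211*(1 - 33606/211)/1867 - 23557 = -211/1867*(-33395/211) - 23557 = 33395/1867 - 23557 = -43947524/1867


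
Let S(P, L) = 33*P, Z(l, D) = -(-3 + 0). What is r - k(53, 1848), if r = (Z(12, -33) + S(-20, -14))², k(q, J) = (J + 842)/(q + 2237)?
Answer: 98847352/229 ≈ 4.3165e+5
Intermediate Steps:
k(q, J) = (842 + J)/(2237 + q)
Z(l, D) = 3 (Z(l, D) = -1*(-3) = 3)
r = 431649 (r = (3 + 33*(-20))² = (3 - 660)² = (-657)² = 431649)
r - k(53, 1848) = 431649 - (842 + 1848)/(2237 + 53) = 431649 - 2690/2290 = 431649 - 1*269/229 = 431649 - 269/229 = 98847352/229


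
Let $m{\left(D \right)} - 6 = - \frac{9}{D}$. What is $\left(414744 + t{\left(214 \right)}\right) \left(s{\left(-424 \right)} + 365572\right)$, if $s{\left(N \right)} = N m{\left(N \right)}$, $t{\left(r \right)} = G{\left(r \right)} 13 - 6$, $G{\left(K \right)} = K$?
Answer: $151567692880$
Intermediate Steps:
$m{\left(D \right)} = 6 - \frac{9}{D}$
$t{\left(r \right)} = -6 + 13 r$ ($t{\left(r \right)} = r 13 - 6 = 13 r - 6 = -6 + 13 r$)
$s{\left(N \right)} = N \left(6 - \frac{9}{N}\right)$
$\left(414744 + t{\left(214 \right)}\right) \left(s{\left(-424 \right)} + 365572\right) = \left(414744 + \left(-6 + 13 \cdot 214\right)\right) \left(\left(-9 + 6 \left(-424\right)\right) + 365572\right) = \left(414744 + \left(-6 + 2782\right)\right) \left(\left(-9 - 2544\right) + 365572\right) = \left(414744 + 2776\right) \left(-2553 + 365572\right) = 417520 \cdot 363019 = 151567692880$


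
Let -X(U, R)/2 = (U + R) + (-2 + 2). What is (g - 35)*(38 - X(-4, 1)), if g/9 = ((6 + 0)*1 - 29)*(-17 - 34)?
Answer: 336704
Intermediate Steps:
X(U, R) = -2*R - 2*U (X(U, R) = -2*((U + R) + (-2 + 2)) = -2*((R + U) + 0) = -2*(R + U) = -2*R - 2*U)
g = 10557 (g = 9*(((6 + 0)*1 - 29)*(-17 - 34)) = 9*((6*1 - 29)*(-51)) = 9*((6 - 29)*(-51)) = 9*(-23*(-51)) = 9*1173 = 10557)
(g - 35)*(38 - X(-4, 1)) = (10557 - 35)*(38 - (-2*1 - 2*(-4))) = 10522*(38 - (-2 + 8)) = 10522*(38 - 1*6) = 10522*(38 - 6) = 10522*32 = 336704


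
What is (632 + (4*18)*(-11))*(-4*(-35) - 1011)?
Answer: 139360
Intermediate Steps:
(632 + (4*18)*(-11))*(-4*(-35) - 1011) = (632 + 72*(-11))*(140 - 1011) = (632 - 792)*(-871) = -160*(-871) = 139360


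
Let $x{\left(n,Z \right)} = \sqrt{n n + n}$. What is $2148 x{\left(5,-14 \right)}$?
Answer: $2148 \sqrt{30} \approx 11765.0$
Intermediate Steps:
$x{\left(n,Z \right)} = \sqrt{n + n^{2}}$ ($x{\left(n,Z \right)} = \sqrt{n^{2} + n} = \sqrt{n + n^{2}}$)
$2148 x{\left(5,-14 \right)} = 2148 \sqrt{5 \left(1 + 5\right)} = 2148 \sqrt{5 \cdot 6} = 2148 \sqrt{30}$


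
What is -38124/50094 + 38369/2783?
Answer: 36251/2783 ≈ 13.026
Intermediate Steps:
-38124/50094 + 38369/2783 = -38124*1/50094 + 38369*(1/2783) = -2118/2783 + 38369/2783 = 36251/2783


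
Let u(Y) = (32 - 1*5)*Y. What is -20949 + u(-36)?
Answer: -21921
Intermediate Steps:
u(Y) = 27*Y (u(Y) = (32 - 5)*Y = 27*Y)
-20949 + u(-36) = -20949 + 27*(-36) = -20949 - 972 = -21921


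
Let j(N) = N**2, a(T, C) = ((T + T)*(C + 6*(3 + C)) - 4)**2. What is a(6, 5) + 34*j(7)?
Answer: 401090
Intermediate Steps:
a(T, C) = (-4 + 2*T*(18 + 7*C))**2 (a(T, C) = ((2*T)*(C + (18 + 6*C)) - 4)**2 = ((2*T)*(18 + 7*C) - 4)**2 = (2*T*(18 + 7*C) - 4)**2 = (-4 + 2*T*(18 + 7*C))**2)
a(6, 5) + 34*j(7) = 4*(-2 + 18*6 + 7*5*6)**2 + 34*7**2 = 4*(-2 + 108 + 210)**2 + 34*49 = 4*316**2 + 1666 = 4*99856 + 1666 = 399424 + 1666 = 401090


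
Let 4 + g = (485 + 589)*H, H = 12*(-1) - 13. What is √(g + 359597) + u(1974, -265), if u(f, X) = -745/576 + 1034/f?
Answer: -3103/4032 + √332743 ≈ 576.07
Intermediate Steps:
u(f, X) = -745/576 + 1034/f (u(f, X) = -745*1/576 + 1034/f = -745/576 + 1034/f)
H = -25 (H = -12 - 13 = -25)
g = -26854 (g = -4 + (485 + 589)*(-25) = -4 + 1074*(-25) = -4 - 26850 = -26854)
√(g + 359597) + u(1974, -265) = √(-26854 + 359597) + (-745/576 + 1034/1974) = √332743 + (-745/576 + 1034*(1/1974)) = √332743 + (-745/576 + 11/21) = √332743 - 3103/4032 = -3103/4032 + √332743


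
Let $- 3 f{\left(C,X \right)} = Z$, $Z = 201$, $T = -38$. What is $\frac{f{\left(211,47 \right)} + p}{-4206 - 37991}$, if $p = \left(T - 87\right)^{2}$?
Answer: $- \frac{15558}{42197} \approx -0.3687$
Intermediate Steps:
$f{\left(C,X \right)} = -67$ ($f{\left(C,X \right)} = \left(- \frac{1}{3}\right) 201 = -67$)
$p = 15625$ ($p = \left(-38 - 87\right)^{2} = \left(-125\right)^{2} = 15625$)
$\frac{f{\left(211,47 \right)} + p}{-4206 - 37991} = \frac{-67 + 15625}{-4206 - 37991} = \frac{15558}{-42197} = 15558 \left(- \frac{1}{42197}\right) = - \frac{15558}{42197}$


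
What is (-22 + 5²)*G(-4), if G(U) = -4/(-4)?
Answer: 3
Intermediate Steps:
G(U) = 1 (G(U) = -4*(-¼) = 1)
(-22 + 5²)*G(-4) = (-22 + 5²)*1 = (-22 + 25)*1 = 3*1 = 3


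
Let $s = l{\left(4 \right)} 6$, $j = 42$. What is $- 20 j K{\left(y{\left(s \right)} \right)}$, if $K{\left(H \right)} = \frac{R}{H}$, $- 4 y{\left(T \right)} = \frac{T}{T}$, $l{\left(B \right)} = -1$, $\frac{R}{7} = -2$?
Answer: $-47040$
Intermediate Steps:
$R = -14$ ($R = 7 \left(-2\right) = -14$)
$s = -6$ ($s = \left(-1\right) 6 = -6$)
$y{\left(T \right)} = - \frac{1}{4}$ ($y{\left(T \right)} = - \frac{T \frac{1}{T}}{4} = \left(- \frac{1}{4}\right) 1 = - \frac{1}{4}$)
$K{\left(H \right)} = - \frac{14}{H}$
$- 20 j K{\left(y{\left(s \right)} \right)} = \left(-20\right) 42 \left(- \frac{14}{- \frac{1}{4}}\right) = - 840 \left(\left(-14\right) \left(-4\right)\right) = \left(-840\right) 56 = -47040$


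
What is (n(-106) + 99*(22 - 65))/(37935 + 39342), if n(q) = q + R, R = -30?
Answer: -4393/77277 ≈ -0.056847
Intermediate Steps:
n(q) = -30 + q (n(q) = q - 30 = -30 + q)
(n(-106) + 99*(22 - 65))/(37935 + 39342) = ((-30 - 106) + 99*(22 - 65))/(37935 + 39342) = (-136 + 99*(-43))/77277 = (-136 - 4257)*(1/77277) = -4393*1/77277 = -4393/77277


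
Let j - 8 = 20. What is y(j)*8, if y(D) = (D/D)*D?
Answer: 224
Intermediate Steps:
j = 28 (j = 8 + 20 = 28)
y(D) = D (y(D) = 1*D = D)
y(j)*8 = 28*8 = 224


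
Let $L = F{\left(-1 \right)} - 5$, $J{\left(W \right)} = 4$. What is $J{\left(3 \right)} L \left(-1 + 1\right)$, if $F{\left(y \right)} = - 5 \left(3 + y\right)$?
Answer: $0$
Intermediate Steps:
$F{\left(y \right)} = -15 - 5 y$
$L = -15$ ($L = \left(-15 - -5\right) - 5 = \left(-15 + 5\right) - 5 = -10 - 5 = -15$)
$J{\left(3 \right)} L \left(-1 + 1\right) = 4 \left(-15\right) \left(-1 + 1\right) = \left(-60\right) 0 = 0$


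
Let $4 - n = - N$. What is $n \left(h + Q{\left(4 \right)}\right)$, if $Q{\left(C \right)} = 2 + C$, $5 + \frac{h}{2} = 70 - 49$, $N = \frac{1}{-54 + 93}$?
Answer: $\frac{5966}{39} \approx 152.97$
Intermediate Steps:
$N = \frac{1}{39} \approx 0.025641$
$h = 32$ ($h = -10 + 2 \left(70 - 49\right) = -10 + 2 \cdot 21 = -10 + 42 = 32$)
$n = \frac{157}{39}$ ($n = 4 - \left(-1\right) \frac{1}{39} = 4 - - \frac{1}{39} = 4 + \frac{1}{39} = \frac{157}{39} \approx 4.0256$)
$n \left(h + Q{\left(4 \right)}\right) = \frac{157 \left(32 + \left(2 + 4\right)\right)}{39} = \frac{157 \left(32 + 6\right)}{39} = \frac{157}{39} \cdot 38 = \frac{5966}{39}$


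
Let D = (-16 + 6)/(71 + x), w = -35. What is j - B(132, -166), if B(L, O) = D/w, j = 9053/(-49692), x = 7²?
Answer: -80249/434805 ≈ -0.18456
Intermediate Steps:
x = 49
D = -1/12 (D = (-16 + 6)/(71 + 49) = -10/120 = -10*1/120 = -1/12 ≈ -0.083333)
j = -9053/49692 (j = 9053*(-1/49692) = -9053/49692 ≈ -0.18218)
B(L, O) = 1/420 (B(L, O) = -1/12/(-35) = -1/12*(-1/35) = 1/420)
j - B(132, -166) = -9053/49692 - 1*1/420 = -9053/49692 - 1/420 = -80249/434805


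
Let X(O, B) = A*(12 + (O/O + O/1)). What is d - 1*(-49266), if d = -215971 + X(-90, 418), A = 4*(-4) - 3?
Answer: -165242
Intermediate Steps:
A = -19 (A = -16 - 3 = -19)
X(O, B) = -247 - 19*O (X(O, B) = -19*(12 + (O/O + O/1)) = -19*(12 + (1 + O*1)) = -19*(12 + (1 + O)) = -19*(13 + O) = -247 - 19*O)
d = -214508 (d = -215971 + (-247 - 19*(-90)) = -215971 + (-247 + 1710) = -215971 + 1463 = -214508)
d - 1*(-49266) = -214508 - 1*(-49266) = -214508 + 49266 = -165242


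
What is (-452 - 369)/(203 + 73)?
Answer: -821/276 ≈ -2.9746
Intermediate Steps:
(-452 - 369)/(203 + 73) = -821/276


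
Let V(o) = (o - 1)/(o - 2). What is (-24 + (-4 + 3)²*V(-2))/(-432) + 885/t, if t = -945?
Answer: -3559/4032 ≈ -0.88269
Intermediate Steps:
V(o) = (-1 + o)/(-2 + o)
(-24 + (-4 + 3)²*V(-2))/(-432) + 885/t = (-24 + (-4 + 3)²*((-1 - 2)/(-2 - 2)))/(-432) + 885/(-945) = (-24 + (-1)²*(-3/(-4)))*(-1/432) + 885*(-1/945) = (-24 + 1*(-¼*(-3)))*(-1/432) - 59/63 = (-24 + 1*(¾))*(-1/432) - 59/63 = (-24 + ¾)*(-1/432) - 59/63 = -93/4*(-1/432) - 59/63 = 31/576 - 59/63 = -3559/4032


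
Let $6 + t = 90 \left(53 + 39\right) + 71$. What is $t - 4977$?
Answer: $3368$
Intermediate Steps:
$t = 8345$ ($t = -6 + \left(90 \left(53 + 39\right) + 71\right) = -6 + \left(90 \cdot 92 + 71\right) = -6 + \left(8280 + 71\right) = -6 + 8351 = 8345$)
$t - 4977 = 8345 - 4977 = 3368$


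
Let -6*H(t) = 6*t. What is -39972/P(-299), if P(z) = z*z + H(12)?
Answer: -39972/89389 ≈ -0.44717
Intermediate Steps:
H(t) = -t
P(z) = -12 + z**2 (P(z) = z*z - 1*12 = z**2 - 12 = -12 + z**2)
-39972/P(-299) = -39972/(-12 + (-299)**2) = -39972/(-12 + 89401) = -39972/89389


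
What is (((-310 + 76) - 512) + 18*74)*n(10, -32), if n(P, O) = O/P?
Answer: -9376/5 ≈ -1875.2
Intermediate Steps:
(((-310 + 76) - 512) + 18*74)*n(10, -32) = (((-310 + 76) - 512) + 18*74)*(-32/10) = ((-234 - 512) + 1332)*(-32*⅒) = (-746 + 1332)*(-16/5) = 586*(-16/5) = -9376/5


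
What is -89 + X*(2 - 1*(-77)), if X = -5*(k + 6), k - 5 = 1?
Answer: -4829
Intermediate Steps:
k = 6 (k = 5 + 1 = 6)
X = -60 (X = -5*(6 + 6) = -5*12 = -60)
-89 + X*(2 - 1*(-77)) = -89 - 60*(2 - 1*(-77)) = -89 - 60*(2 + 77) = -89 - 60*79 = -89 - 4740 = -4829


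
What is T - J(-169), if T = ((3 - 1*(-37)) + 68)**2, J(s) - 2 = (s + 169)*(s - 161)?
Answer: 11662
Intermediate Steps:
J(s) = 2 + (-161 + s)*(169 + s) (J(s) = 2 + (s + 169)*(s - 161) = 2 + (169 + s)*(-161 + s) = 2 + (-161 + s)*(169 + s))
T = 11664 (T = ((3 + 37) + 68)**2 = (40 + 68)**2 = 108**2 = 11664)
T - J(-169) = 11664 - (-27207 + (-169)**2 + 8*(-169)) = 11664 - (-27207 + 28561 - 1352) = 11664 - 1*2 = 11664 - 2 = 11662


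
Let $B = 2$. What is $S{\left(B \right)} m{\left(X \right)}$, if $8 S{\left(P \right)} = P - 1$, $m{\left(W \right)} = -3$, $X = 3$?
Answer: $- \frac{3}{8} \approx -0.375$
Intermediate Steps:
$S{\left(P \right)} = - \frac{1}{8} + \frac{P}{8}$ ($S{\left(P \right)} = \frac{P - 1}{8} = \frac{-1 + P}{8} = - \frac{1}{8} + \frac{P}{8}$)
$S{\left(B \right)} m{\left(X \right)} = \left(- \frac{1}{8} + \frac{1}{8} \cdot 2\right) \left(-3\right) = \left(- \frac{1}{8} + \frac{1}{4}\right) \left(-3\right) = \frac{1}{8} \left(-3\right) = - \frac{3}{8}$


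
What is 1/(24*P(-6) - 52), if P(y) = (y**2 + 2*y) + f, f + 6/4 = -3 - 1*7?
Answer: 1/248 ≈ 0.0040323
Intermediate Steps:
f = -23/2 (f = -3/2 + (-3 - 1*7) = -3/2 + (-3 - 7) = -3/2 - 10 = -23/2 ≈ -11.500)
P(y) = -23/2 + y**2 + 2*y (P(y) = (y**2 + 2*y) - 23/2 = -23/2 + y**2 + 2*y)
1/(24*P(-6) - 52) = 1/(24*(-23/2 + (-6)**2 + 2*(-6)) - 52) = 1/(24*(-23/2 + 36 - 12) - 52) = 1/(24*(25/2) - 52) = 1/(300 - 52) = 1/248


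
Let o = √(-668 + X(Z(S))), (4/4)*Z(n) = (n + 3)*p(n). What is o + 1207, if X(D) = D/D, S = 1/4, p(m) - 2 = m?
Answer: 1207 + I*√667 ≈ 1207.0 + 25.826*I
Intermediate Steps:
p(m) = 2 + m
S = ¼ ≈ 0.25000
Z(n) = (2 + n)*(3 + n) (Z(n) = (n + 3)*(2 + n) = (3 + n)*(2 + n) = (2 + n)*(3 + n))
X(D) = 1
o = I*√667 (o = √(-668 + 1) = √(-667) = I*√667 ≈ 25.826*I)
o + 1207 = I*√667 + 1207 = 1207 + I*√667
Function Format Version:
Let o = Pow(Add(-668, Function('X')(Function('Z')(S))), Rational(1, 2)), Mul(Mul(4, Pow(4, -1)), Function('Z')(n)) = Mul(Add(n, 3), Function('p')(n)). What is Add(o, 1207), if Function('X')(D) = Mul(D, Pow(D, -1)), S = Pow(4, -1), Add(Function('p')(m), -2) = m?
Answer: Add(1207, Mul(I, Pow(667, Rational(1, 2)))) ≈ Add(1207.0, Mul(25.826, I))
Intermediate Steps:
Function('p')(m) = Add(2, m)
S = Rational(1, 4) ≈ 0.25000
Function('Z')(n) = Mul(Add(2, n), Add(3, n)) (Function('Z')(n) = Mul(Add(n, 3), Add(2, n)) = Mul(Add(3, n), Add(2, n)) = Mul(Add(2, n), Add(3, n)))
Function('X')(D) = 1
o = Mul(I, Pow(667, Rational(1, 2))) (o = Pow(Add(-668, 1), Rational(1, 2)) = Pow(-667, Rational(1, 2)) = Mul(I, Pow(667, Rational(1, 2))) ≈ Mul(25.826, I))
Add(o, 1207) = Add(Mul(I, Pow(667, Rational(1, 2))), 1207) = Add(1207, Mul(I, Pow(667, Rational(1, 2))))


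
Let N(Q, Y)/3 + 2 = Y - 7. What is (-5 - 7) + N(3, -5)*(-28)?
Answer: 1164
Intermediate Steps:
N(Q, Y) = -27 + 3*Y (N(Q, Y) = -6 + 3*(Y - 7) = -6 + 3*(-7 + Y) = -6 + (-21 + 3*Y) = -27 + 3*Y)
(-5 - 7) + N(3, -5)*(-28) = (-5 - 7) + (-27 + 3*(-5))*(-28) = -12 + (-27 - 15)*(-28) = -12 - 42*(-28) = -12 + 1176 = 1164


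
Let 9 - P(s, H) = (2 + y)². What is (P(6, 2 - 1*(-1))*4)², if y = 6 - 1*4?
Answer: 784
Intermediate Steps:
y = 2 (y = 6 - 4 = 2)
P(s, H) = -7 (P(s, H) = 9 - (2 + 2)² = 9 - 1*4² = 9 - 1*16 = 9 - 16 = -7)
(P(6, 2 - 1*(-1))*4)² = (-7*4)² = (-28)² = 784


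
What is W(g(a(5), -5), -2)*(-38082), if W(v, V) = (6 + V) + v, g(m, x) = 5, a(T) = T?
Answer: -342738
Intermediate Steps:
W(v, V) = 6 + V + v
W(g(a(5), -5), -2)*(-38082) = (6 - 2 + 5)*(-38082) = 9*(-38082) = -342738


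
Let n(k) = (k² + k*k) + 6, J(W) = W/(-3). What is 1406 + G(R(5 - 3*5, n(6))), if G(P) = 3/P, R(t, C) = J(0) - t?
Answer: 14063/10 ≈ 1406.3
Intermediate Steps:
J(W) = -W/3 (J(W) = W*(-⅓) = -W/3)
n(k) = 6 + 2*k² (n(k) = (k² + k²) + 6 = 2*k² + 6 = 6 + 2*k²)
R(t, C) = -t (R(t, C) = -⅓*0 - t = 0 - t = -t)
1406 + G(R(5 - 3*5, n(6))) = 1406 + 3/((-(5 - 3*5))) = 1406 + 3/((-(5 - 15))) = 1406 + 3/((-1*(-10))) = 1406 + 3/10 = 14063/10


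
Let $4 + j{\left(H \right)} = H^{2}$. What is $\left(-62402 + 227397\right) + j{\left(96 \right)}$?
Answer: $174207$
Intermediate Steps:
$j{\left(H \right)} = -4 + H^{2}$
$\left(-62402 + 227397\right) + j{\left(96 \right)} = \left(-62402 + 227397\right) - \left(4 - 96^{2}\right) = 164995 + \left(-4 + 9216\right) = 164995 + 9212 = 174207$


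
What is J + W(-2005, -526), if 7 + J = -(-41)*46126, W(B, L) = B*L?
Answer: 2945789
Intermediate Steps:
J = 1891159 (J = -7 - (-41)*46126 = -7 - 41*(-46126) = -7 + 1891166 = 1891159)
J + W(-2005, -526) = 1891159 - 2005*(-526) = 1891159 + 1054630 = 2945789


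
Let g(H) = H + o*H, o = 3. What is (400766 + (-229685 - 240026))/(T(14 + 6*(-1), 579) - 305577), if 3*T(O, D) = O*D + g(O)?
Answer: 206835/912067 ≈ 0.22678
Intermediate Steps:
g(H) = 4*H (g(H) = H + 3*H = 4*H)
T(O, D) = 4*O/3 + D*O/3 (T(O, D) = (O*D + 4*O)/3 = (D*O + 4*O)/3 = (4*O + D*O)/3 = 4*O/3 + D*O/3)
(400766 + (-229685 - 240026))/(T(14 + 6*(-1), 579) - 305577) = (400766 + (-229685 - 240026))/((14 + 6*(-1))*(4 + 579)/3 - 305577) = (400766 - 469711)/((⅓)*(14 - 6)*583 - 305577) = -68945/((⅓)*8*583 - 305577) = -68945/(4664/3 - 305577) = -68945/(-912067/3) = -68945*(-3/912067) = 206835/912067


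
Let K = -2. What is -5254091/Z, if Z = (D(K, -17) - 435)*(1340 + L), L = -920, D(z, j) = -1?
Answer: 5254091/183120 ≈ 28.692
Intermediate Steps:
Z = -183120 (Z = (-1 - 435)*(1340 - 920) = -436*420 = -183120)
-5254091/Z = -5254091/(-183120) = -5254091*(-1/183120) = 5254091/183120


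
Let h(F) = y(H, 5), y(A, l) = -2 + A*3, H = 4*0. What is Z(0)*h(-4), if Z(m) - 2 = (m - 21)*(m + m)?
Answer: -4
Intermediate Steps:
H = 0
y(A, l) = -2 + 3*A
Z(m) = 2 + 2*m*(-21 + m) (Z(m) = 2 + (m - 21)*(m + m) = 2 + (-21 + m)*(2*m) = 2 + 2*m*(-21 + m))
h(F) = -2 (h(F) = -2 + 3*0 = -2 + 0 = -2)
Z(0)*h(-4) = (2 - 42*0 + 2*0**2)*(-2) = (2 + 0 + 2*0)*(-2) = (2 + 0 + 0)*(-2) = 2*(-2) = -4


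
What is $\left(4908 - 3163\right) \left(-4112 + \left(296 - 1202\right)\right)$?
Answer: $-8756410$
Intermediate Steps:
$\left(4908 - 3163\right) \left(-4112 + \left(296 - 1202\right)\right) = \left(4908 - 3163\right) \left(-4112 - 906\right) = 1745 \left(-5018\right) = -8756410$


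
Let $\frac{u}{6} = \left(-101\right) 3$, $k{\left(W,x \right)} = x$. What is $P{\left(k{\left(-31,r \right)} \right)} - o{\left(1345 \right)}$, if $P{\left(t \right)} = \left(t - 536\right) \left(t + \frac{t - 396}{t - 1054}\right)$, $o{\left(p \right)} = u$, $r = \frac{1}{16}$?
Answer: $\frac{976344697}{616704} \approx 1583.2$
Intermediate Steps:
$r = \frac{1}{16} \approx 0.0625$
$u = -1818$ ($u = 6 \left(\left(-101\right) 3\right) = 6 \left(-303\right) = -1818$)
$o{\left(p \right)} = -1818$
$P{\left(t \right)} = \left(-536 + t\right) \left(t + \frac{-396 + t}{-1054 + t}\right)$
$P{\left(k{\left(-31,r \right)} \right)} - o{\left(1345 \right)} = \frac{212256 + \left(\frac{1}{16}\right)^{3} - \frac{1589}{256} + 564012 \cdot \frac{1}{16}}{-1054 + \frac{1}{16}} - -1818 = \frac{212256 + \frac{1}{4096} - \frac{1589}{256} + \frac{141003}{4}}{- \frac{16863}{16}} + 1818 = - \frac{16 \left(212256 + \frac{1}{4096} - \frac{1589}{256} + \frac{141003}{4}\right)}{16863} + 1818 = \left(- \frac{16}{16863}\right) \frac{1013762225}{4096} + 1818 = - \frac{144823175}{616704} + 1818 = \frac{976344697}{616704}$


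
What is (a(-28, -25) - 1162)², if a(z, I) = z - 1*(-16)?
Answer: 1378276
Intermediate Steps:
a(z, I) = 16 + z (a(z, I) = z + 16 = 16 + z)
(a(-28, -25) - 1162)² = ((16 - 28) - 1162)² = (-12 - 1162)² = (-1174)² = 1378276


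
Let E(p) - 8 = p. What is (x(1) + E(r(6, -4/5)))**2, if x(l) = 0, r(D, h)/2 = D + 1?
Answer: 484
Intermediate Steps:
r(D, h) = 2 + 2*D (r(D, h) = 2*(D + 1) = 2*(1 + D) = 2 + 2*D)
E(p) = 8 + p
(x(1) + E(r(6, -4/5)))**2 = (0 + (8 + (2 + 2*6)))**2 = (0 + (8 + (2 + 12)))**2 = (0 + (8 + 14))**2 = (0 + 22)**2 = 22**2 = 484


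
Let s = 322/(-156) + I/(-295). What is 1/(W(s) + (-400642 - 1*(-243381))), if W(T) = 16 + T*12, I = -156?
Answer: -3835/603105229 ≈ -6.3588e-6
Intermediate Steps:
s = -35327/23010 (s = 322/(-156) - 156/(-295) = 322*(-1/156) - 156*(-1/295) = -161/78 + 156/295 = -35327/23010 ≈ -1.5353)
W(T) = 16 + 12*T
1/(W(s) + (-400642 - 1*(-243381))) = 1/((16 + 12*(-35327/23010)) + (-400642 - 1*(-243381))) = 1/((16 - 70654/3835) + (-400642 + 243381)) = 1/(-9294/3835 - 157261) = 1/(-603105229/3835) = -3835/603105229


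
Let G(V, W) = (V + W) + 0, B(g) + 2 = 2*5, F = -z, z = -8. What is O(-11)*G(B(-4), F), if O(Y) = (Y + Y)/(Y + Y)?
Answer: 16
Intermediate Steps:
F = 8 (F = -1*(-8) = 8)
B(g) = 8 (B(g) = -2 + 2*5 = -2 + 10 = 8)
G(V, W) = V + W
O(Y) = 1 (O(Y) = (2*Y)/((2*Y)) = (2*Y)*(1/(2*Y)) = 1)
O(-11)*G(B(-4), F) = 1*(8 + 8) = 1*16 = 16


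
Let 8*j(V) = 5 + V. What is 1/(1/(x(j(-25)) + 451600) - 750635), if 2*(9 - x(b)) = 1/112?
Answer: -101160415/75934548113301 ≈ -1.3322e-6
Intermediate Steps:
j(V) = 5/8 + V/8 (j(V) = (5 + V)/8 = 5/8 + V/8)
x(b) = 2015/224 (x(b) = 9 - ½/112 = 9 - ½*1/112 = 9 - 1/224 = 2015/224)
1/(1/(x(j(-25)) + 451600) - 750635) = 1/(1/(2015/224 + 451600) - 750635) = 1/(1/(101160415/224) - 750635) = 1/(224/101160415 - 750635) = 1/(-75934548113301/101160415) = -101160415/75934548113301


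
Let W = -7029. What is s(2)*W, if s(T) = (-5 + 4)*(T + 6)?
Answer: 56232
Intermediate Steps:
s(T) = -6 - T (s(T) = -(6 + T) = -6 - T)
s(2)*W = (-6 - 1*2)*(-7029) = (-6 - 2)*(-7029) = -8*(-7029) = 56232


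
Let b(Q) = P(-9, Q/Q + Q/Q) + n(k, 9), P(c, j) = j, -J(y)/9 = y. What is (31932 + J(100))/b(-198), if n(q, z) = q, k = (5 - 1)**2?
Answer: 1724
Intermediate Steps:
J(y) = -9*y
k = 16 (k = 4**2 = 16)
b(Q) = 18 (b(Q) = (Q/Q + Q/Q) + 16 = (1 + 1) + 16 = 2 + 16 = 18)
(31932 + J(100))/b(-198) = (31932 - 9*100)/18 = (31932 - 900)*(1/18) = 31032*(1/18) = 1724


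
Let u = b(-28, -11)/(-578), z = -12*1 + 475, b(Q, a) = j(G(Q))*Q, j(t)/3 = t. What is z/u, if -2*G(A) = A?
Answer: 133807/588 ≈ 227.56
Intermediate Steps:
G(A) = -A/2
j(t) = 3*t
b(Q, a) = -3*Q²/2 (b(Q, a) = (3*(-Q/2))*Q = (-3*Q/2)*Q = -3*Q²/2)
z = 463 (z = -12 + 475 = 463)
u = 588/289 (u = -3/2*(-28)²/(-578) = -3/2*784*(-1/578) = -1176*(-1/578) = 588/289 ≈ 2.0346)
z/u = 463/(588/289) = 463*(289/588) = 133807/588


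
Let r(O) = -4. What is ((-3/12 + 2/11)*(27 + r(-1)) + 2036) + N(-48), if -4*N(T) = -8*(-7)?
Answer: 88899/44 ≈ 2020.4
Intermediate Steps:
N(T) = -14 (N(T) = -(-1)*8*(-7)/4 = -(-1)*(-56)/4 = -1/4*56 = -14)
((-3/12 + 2/11)*(27 + r(-1)) + 2036) + N(-48) = ((-3/12 + 2/11)*(27 - 4) + 2036) - 14 = ((-3*1/12 + 2*(1/11))*23 + 2036) - 14 = ((-1/4 + 2/11)*23 + 2036) - 14 = (-3/44*23 + 2036) - 14 = (-69/44 + 2036) - 14 = 89515/44 - 14 = 88899/44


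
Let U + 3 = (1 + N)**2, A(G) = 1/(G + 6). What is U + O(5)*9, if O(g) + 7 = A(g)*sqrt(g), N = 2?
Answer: -57 + 9*sqrt(5)/11 ≈ -55.170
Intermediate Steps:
A(G) = 1/(6 + G)
O(g) = -7 + sqrt(g)/(6 + g)
U = 6 (U = -3 + (1 + 2)**2 = -3 + 3**2 = -3 + 9 = 6)
U + O(5)*9 = 6 + ((-42 + sqrt(5) - 7*5)/(6 + 5))*9 = 6 + ((-42 + sqrt(5) - 35)/11)*9 = 6 + ((-77 + sqrt(5))/11)*9 = 6 + (-7 + sqrt(5)/11)*9 = 6 + (-63 + 9*sqrt(5)/11) = -57 + 9*sqrt(5)/11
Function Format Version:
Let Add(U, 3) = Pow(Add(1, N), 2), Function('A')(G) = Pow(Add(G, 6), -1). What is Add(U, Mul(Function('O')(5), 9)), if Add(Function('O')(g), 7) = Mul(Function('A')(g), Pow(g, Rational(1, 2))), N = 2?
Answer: Add(-57, Mul(Rational(9, 11), Pow(5, Rational(1, 2)))) ≈ -55.170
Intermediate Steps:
Function('A')(G) = Pow(Add(6, G), -1)
Function('O')(g) = Add(-7, Mul(Pow(g, Rational(1, 2)), Pow(Add(6, g), -1))) (Function('O')(g) = Add(-7, Mul(Pow(Add(6, g), -1), Pow(g, Rational(1, 2)))) = Add(-7, Mul(Pow(g, Rational(1, 2)), Pow(Add(6, g), -1))))
U = 6 (U = Add(-3, Pow(Add(1, 2), 2)) = Add(-3, Pow(3, 2)) = Add(-3, 9) = 6)
Add(U, Mul(Function('O')(5), 9)) = Add(6, Mul(Mul(Pow(Add(6, 5), -1), Add(-42, Pow(5, Rational(1, 2)), Mul(-7, 5))), 9)) = Add(6, Mul(Mul(Pow(11, -1), Add(-42, Pow(5, Rational(1, 2)), -35)), 9)) = Add(6, Mul(Mul(Rational(1, 11), Add(-77, Pow(5, Rational(1, 2)))), 9)) = Add(6, Mul(Add(-7, Mul(Rational(1, 11), Pow(5, Rational(1, 2)))), 9)) = Add(6, Add(-63, Mul(Rational(9, 11), Pow(5, Rational(1, 2))))) = Add(-57, Mul(Rational(9, 11), Pow(5, Rational(1, 2))))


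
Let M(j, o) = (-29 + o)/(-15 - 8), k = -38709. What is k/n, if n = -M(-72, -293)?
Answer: 38709/14 ≈ 2764.9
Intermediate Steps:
M(j, o) = 29/23 - o/23 (M(j, o) = (-29 + o)/(-23) = (-29 + o)*(-1/23) = 29/23 - o/23)
n = -14 (n = -(29/23 - 1/23*(-293)) = -(29/23 + 293/23) = -1*14 = -14)
k/n = -38709/(-14) = -38709*(-1/14) = 38709/14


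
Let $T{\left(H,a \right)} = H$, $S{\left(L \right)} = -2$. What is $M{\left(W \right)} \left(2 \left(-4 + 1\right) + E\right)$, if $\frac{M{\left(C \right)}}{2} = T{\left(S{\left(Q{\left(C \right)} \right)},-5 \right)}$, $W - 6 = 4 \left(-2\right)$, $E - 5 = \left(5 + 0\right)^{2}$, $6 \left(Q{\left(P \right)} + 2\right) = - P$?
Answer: $-96$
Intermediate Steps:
$Q{\left(P \right)} = -2 - \frac{P}{6}$ ($Q{\left(P \right)} = -2 + \frac{\left(-1\right) P}{6} = -2 - \frac{P}{6}$)
$E = 30$ ($E = 5 + \left(5 + 0\right)^{2} = 5 + 5^{2} = 5 + 25 = 30$)
$W = -2$ ($W = 6 + 4 \left(-2\right) = 6 - 8 = -2$)
$M{\left(C \right)} = -4$ ($M{\left(C \right)} = 2 \left(-2\right) = -4$)
$M{\left(W \right)} \left(2 \left(-4 + 1\right) + E\right) = - 4 \left(2 \left(-4 + 1\right) + 30\right) = - 4 \left(2 \left(-3\right) + 30\right) = - 4 \left(-6 + 30\right) = \left(-4\right) 24 = -96$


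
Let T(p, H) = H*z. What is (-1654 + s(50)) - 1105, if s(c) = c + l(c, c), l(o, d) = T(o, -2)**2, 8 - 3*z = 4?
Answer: -24317/9 ≈ -2701.9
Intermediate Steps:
z = 4/3 (z = 8/3 - 1/3*4 = 8/3 - 4/3 = 4/3 ≈ 1.3333)
T(p, H) = 4*H/3 (T(p, H) = H*(4/3) = 4*H/3)
l(o, d) = 64/9 (l(o, d) = ((4/3)*(-2))**2 = (-8/3)**2 = 64/9)
s(c) = 64/9 + c (s(c) = c + 64/9 = 64/9 + c)
(-1654 + s(50)) - 1105 = (-1654 + (64/9 + 50)) - 1105 = (-1654 + 514/9) - 1105 = -14372/9 - 1105 = -24317/9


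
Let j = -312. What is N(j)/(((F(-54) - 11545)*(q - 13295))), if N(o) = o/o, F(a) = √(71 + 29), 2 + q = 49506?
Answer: -1/417670815 ≈ -2.3942e-9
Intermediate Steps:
q = 49504 (q = -2 + 49506 = 49504)
F(a) = 10 (F(a) = √100 = 10)
N(o) = 1
N(j)/(((F(-54) - 11545)*(q - 13295))) = 1/((10 - 11545)*(49504 - 13295)) = 1/(-11535*36209) = 1/(-417670815) = 1*(-1/417670815) = -1/417670815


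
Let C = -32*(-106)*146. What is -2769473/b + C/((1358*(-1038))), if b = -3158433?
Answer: 194975260603/371011649211 ≈ 0.52552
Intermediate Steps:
C = 495232 (C = 3392*146 = 495232)
-2769473/b + C/((1358*(-1038))) = -2769473/(-3158433) + 495232/((1358*(-1038))) = -2769473*(-1/3158433) + 495232/(-1409604) = 2769473/3158433 + 495232*(-1/1409604) = 2769473/3158433 - 123808/352401 = 194975260603/371011649211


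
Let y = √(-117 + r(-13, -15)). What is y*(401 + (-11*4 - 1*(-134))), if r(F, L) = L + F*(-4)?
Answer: 1964*I*√5 ≈ 4391.6*I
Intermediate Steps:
r(F, L) = L - 4*F
y = 4*I*√5 (y = √(-117 + (-15 - 4*(-13))) = √(-117 + (-15 + 52)) = √(-117 + 37) = √(-80) = 4*I*√5 ≈ 8.9443*I)
y*(401 + (-11*4 - 1*(-134))) = (4*I*√5)*(401 + (-11*4 - 1*(-134))) = (4*I*√5)*(401 + (-44 + 134)) = (4*I*√5)*(401 + 90) = (4*I*√5)*491 = 1964*I*√5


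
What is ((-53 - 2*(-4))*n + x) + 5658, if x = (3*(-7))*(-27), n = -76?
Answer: 9645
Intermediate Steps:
x = 567 (x = -21*(-27) = 567)
((-53 - 2*(-4))*n + x) + 5658 = ((-53 - 2*(-4))*(-76) + 567) + 5658 = ((-53 + 8)*(-76) + 567) + 5658 = (-45*(-76) + 567) + 5658 = (3420 + 567) + 5658 = 3987 + 5658 = 9645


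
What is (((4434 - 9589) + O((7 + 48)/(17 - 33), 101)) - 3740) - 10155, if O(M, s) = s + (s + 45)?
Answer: -18803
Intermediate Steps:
O(M, s) = 45 + 2*s (O(M, s) = s + (45 + s) = 45 + 2*s)
(((4434 - 9589) + O((7 + 48)/(17 - 33), 101)) - 3740) - 10155 = (((4434 - 9589) + (45 + 2*101)) - 3740) - 10155 = ((-5155 + (45 + 202)) - 3740) - 10155 = ((-5155 + 247) - 3740) - 10155 = (-4908 - 3740) - 10155 = -8648 - 10155 = -18803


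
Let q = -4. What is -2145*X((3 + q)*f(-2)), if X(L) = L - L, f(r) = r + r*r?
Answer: 0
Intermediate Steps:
f(r) = r + r**2
X(L) = 0
-2145*X((3 + q)*f(-2)) = -2145*0 = 0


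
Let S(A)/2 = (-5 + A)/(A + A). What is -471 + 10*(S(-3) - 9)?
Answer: -1603/3 ≈ -534.33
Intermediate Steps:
S(A) = (-5 + A)/A (S(A) = 2*((-5 + A)/(A + A)) = 2*((-5 + A)/((2*A))) = 2*((-5 + A)*(1/(2*A))) = 2*((-5 + A)/(2*A)) = (-5 + A)/A)
-471 + 10*(S(-3) - 9) = -471 + 10*((-5 - 3)/(-3) - 9) = -471 + 10*(-⅓*(-8) - 9) = -471 + 10*(8/3 - 9) = -471 + 10*(-19/3) = -471 - 190/3 = -1603/3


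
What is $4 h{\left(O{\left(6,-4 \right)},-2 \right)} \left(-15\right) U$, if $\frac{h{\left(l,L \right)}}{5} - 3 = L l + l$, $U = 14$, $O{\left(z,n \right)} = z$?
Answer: $12600$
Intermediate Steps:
$h{\left(l,L \right)} = 15 + 5 l + 5 L l$ ($h{\left(l,L \right)} = 15 + 5 \left(L l + l\right) = 15 + 5 \left(l + L l\right) = 15 + \left(5 l + 5 L l\right) = 15 + 5 l + 5 L l$)
$4 h{\left(O{\left(6,-4 \right)},-2 \right)} \left(-15\right) U = 4 \left(15 + 5 \cdot 6 + 5 \left(-2\right) 6\right) \left(-15\right) 14 = 4 \left(15 + 30 - 60\right) \left(-15\right) 14 = 4 \left(-15\right) \left(-15\right) 14 = \left(-60\right) \left(-15\right) 14 = 900 \cdot 14 = 12600$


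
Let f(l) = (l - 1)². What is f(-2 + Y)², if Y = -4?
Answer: 2401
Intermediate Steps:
f(l) = (-1 + l)²
f(-2 + Y)² = ((-1 + (-2 - 4))²)² = ((-1 - 6)²)² = ((-7)²)² = 49² = 2401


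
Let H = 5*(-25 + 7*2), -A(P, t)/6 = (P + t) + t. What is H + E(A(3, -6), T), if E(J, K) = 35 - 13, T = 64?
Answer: -33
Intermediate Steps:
A(P, t) = -12*t - 6*P (A(P, t) = -6*((P + t) + t) = -6*(P + 2*t) = -12*t - 6*P)
H = -55 (H = 5*(-25 + 14) = 5*(-11) = -55)
E(J, K) = 22
H + E(A(3, -6), T) = -55 + 22 = -33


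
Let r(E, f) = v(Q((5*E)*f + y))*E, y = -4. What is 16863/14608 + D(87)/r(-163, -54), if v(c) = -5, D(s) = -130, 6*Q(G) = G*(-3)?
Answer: 215351/216464 ≈ 0.99486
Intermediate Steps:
Q(G) = -G/2 (Q(G) = (G*(-3))/6 = (-3*G)/6 = -G/2)
r(E, f) = -5*E
16863/14608 + D(87)/r(-163, -54) = 16863/14608 - 130/((-5*(-163))) = 16863*(1/14608) - 130/815 = 1533/1328 - 130*1/815 = 1533/1328 - 26/163 = 215351/216464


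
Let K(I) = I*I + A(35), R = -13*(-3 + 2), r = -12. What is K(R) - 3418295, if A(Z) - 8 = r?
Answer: -3418130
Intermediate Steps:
A(Z) = -4 (A(Z) = 8 - 12 = -4)
R = 13 (R = -13*(-1) = 13)
K(I) = -4 + I² (K(I) = I*I - 4 = I² - 4 = -4 + I²)
K(R) - 3418295 = (-4 + 13²) - 3418295 = (-4 + 169) - 3418295 = 165 - 3418295 = -3418130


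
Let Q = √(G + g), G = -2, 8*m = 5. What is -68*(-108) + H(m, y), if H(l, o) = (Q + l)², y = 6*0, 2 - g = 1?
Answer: 469977/64 + 5*I/4 ≈ 7343.4 + 1.25*I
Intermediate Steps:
g = 1 (g = 2 - 1*1 = 2 - 1 = 1)
m = 5/8 (m = (⅛)*5 = 5/8 ≈ 0.62500)
Q = I (Q = √(-2 + 1) = √(-1) = I ≈ 1.0*I)
y = 0
H(l, o) = (I + l)²
-68*(-108) + H(m, y) = -68*(-108) + (I + 5/8)² = 7344 + (5/8 + I)²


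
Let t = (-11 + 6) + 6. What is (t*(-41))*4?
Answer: -164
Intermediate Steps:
t = 1 (t = -5 + 6 = 1)
(t*(-41))*4 = (1*(-41))*4 = -41*4 = -164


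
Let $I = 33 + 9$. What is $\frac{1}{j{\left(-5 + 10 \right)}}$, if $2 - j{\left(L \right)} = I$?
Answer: $- \frac{1}{40} \approx -0.025$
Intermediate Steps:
$I = 42$
$j{\left(L \right)} = -40$ ($j{\left(L \right)} = 2 - 42 = -40$)
$\frac{1}{j{\left(-5 + 10 \right)}} = \frac{1}{-40} = - \frac{1}{40}$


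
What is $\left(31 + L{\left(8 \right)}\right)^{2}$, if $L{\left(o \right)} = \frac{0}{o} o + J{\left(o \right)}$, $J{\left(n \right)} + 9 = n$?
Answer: $900$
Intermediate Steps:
$J{\left(n \right)} = -9 + n$
$L{\left(o \right)} = -9 + o$ ($L{\left(o \right)} = \frac{0}{o} o + \left(-9 + o\right) = 0 o + \left(-9 + o\right) = 0 + \left(-9 + o\right) = -9 + o$)
$\left(31 + L{\left(8 \right)}\right)^{2} = \left(31 + \left(-9 + 8\right)\right)^{2} = \left(31 - 1\right)^{2} = 30^{2} = 900$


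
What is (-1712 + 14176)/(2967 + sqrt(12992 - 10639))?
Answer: 2311293/550046 - 779*sqrt(2353)/550046 ≈ 4.1333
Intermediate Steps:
(-1712 + 14176)/(2967 + sqrt(12992 - 10639)) = 12464/(2967 + sqrt(2353))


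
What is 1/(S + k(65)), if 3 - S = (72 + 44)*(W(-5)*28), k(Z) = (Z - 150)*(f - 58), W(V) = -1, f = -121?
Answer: 1/18466 ≈ 5.4154e-5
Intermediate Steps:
k(Z) = 26850 - 179*Z (k(Z) = (Z - 150)*(-121 - 58) = (-150 + Z)*(-179) = 26850 - 179*Z)
S = 3251 (S = 3 - (72 + 44)*(-1*28) = 3 - 116*(-28) = 3 - 1*(-3248) = 3 + 3248 = 3251)
1/(S + k(65)) = 1/(3251 + (26850 - 179*65)) = 1/(3251 + (26850 - 11635)) = 1/(3251 + 15215) = 1/18466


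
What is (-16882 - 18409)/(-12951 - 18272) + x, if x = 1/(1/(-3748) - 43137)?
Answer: 5705642817003/5048055864371 ≈ 1.1303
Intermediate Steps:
x = -3748/161677477 (x = 1/(-1/3748 - 43137) = 1/(-161677477/3748) = -3748/161677477 ≈ -2.3182e-5)
(-16882 - 18409)/(-12951 - 18272) + x = (-16882 - 18409)/(-12951 - 18272) - 3748/161677477 = -35291/(-31223) - 3748/161677477 = -35291*(-1/31223) - 3748/161677477 = 35291/31223 - 3748/161677477 = 5705642817003/5048055864371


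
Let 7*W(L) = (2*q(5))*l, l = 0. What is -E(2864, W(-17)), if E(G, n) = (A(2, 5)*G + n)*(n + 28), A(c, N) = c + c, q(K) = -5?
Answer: -320768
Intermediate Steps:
A(c, N) = 2*c
W(L) = 0 (W(L) = ((2*(-5))*0)/7 = (-10*0)/7 = (1/7)*0 = 0)
E(G, n) = (28 + n)*(n + 4*G) (E(G, n) = ((2*2)*G + n)*(n + 28) = (4*G + n)*(28 + n) = (n + 4*G)*(28 + n) = (28 + n)*(n + 4*G))
-E(2864, W(-17)) = -(0**2 + 28*0 + 112*2864 + 4*2864*0) = -(0 + 0 + 320768 + 0) = -1*320768 = -320768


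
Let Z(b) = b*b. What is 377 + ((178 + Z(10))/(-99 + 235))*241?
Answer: 59135/68 ≈ 869.63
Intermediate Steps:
Z(b) = b²
377 + ((178 + Z(10))/(-99 + 235))*241 = 377 + ((178 + 10²)/(-99 + 235))*241 = 377 + ((178 + 100)/136)*241 = 377 + (278*(1/136))*241 = 377 + (139/68)*241 = 377 + 33499/68 = 59135/68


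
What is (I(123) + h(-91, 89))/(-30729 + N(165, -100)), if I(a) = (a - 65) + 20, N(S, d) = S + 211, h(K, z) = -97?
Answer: 19/30353 ≈ 0.00062597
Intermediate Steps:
N(S, d) = 211 + S
I(a) = -45 + a (I(a) = (-65 + a) + 20 = -45 + a)
(I(123) + h(-91, 89))/(-30729 + N(165, -100)) = ((-45 + 123) - 97)/(-30729 + (211 + 165)) = (78 - 97)/(-30729 + 376) = -19/(-30353) = -19*(-1/30353) = 19/30353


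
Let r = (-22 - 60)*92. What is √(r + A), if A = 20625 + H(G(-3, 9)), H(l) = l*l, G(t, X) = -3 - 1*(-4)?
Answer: √13082 ≈ 114.38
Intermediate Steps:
G(t, X) = 1 (G(t, X) = -3 + 4 = 1)
H(l) = l²
r = -7544 (r = -82*92 = -7544)
A = 20626 (A = 20625 + 1² = 20625 + 1 = 20626)
√(r + A) = √(-7544 + 20626) = √13082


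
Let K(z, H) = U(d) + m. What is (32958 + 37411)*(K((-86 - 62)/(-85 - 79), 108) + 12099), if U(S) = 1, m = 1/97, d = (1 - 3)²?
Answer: 82592165669/97 ≈ 8.5147e+8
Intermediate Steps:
d = 4 (d = (-2)² = 4)
m = 1/97 ≈ 0.010309
K(z, H) = 98/97 (K(z, H) = 1 + 1/97 = 98/97)
(32958 + 37411)*(K((-86 - 62)/(-85 - 79), 108) + 12099) = (32958 + 37411)*(98/97 + 12099) = 70369*(1173701/97) = 82592165669/97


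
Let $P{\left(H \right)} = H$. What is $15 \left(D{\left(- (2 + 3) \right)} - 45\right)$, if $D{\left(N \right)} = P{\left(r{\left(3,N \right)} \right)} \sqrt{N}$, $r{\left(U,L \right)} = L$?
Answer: $-675 - 75 i \sqrt{5} \approx -675.0 - 167.71 i$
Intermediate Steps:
$D{\left(N \right)} = N^{\frac{3}{2}}$ ($D{\left(N \right)} = N \sqrt{N} = N^{\frac{3}{2}}$)
$15 \left(D{\left(- (2 + 3) \right)} - 45\right) = 15 \left(\left(- (2 + 3)\right)^{\frac{3}{2}} - 45\right) = 15 \left(\left(\left(-1\right) 5\right)^{\frac{3}{2}} - 45\right) = 15 \left(\left(-5\right)^{\frac{3}{2}} - 45\right) = 15 \left(- 5 i \sqrt{5} - 45\right) = 15 \left(-45 - 5 i \sqrt{5}\right) = -675 - 75 i \sqrt{5}$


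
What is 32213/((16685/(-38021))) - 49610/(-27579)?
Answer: -33777117132017/460155615 ≈ -73404.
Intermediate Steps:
32213/((16685/(-38021))) - 49610/(-27579) = 32213/((16685*(-1/38021))) - 49610*(-1/27579) = 32213/(-16685/38021) + 49610/27579 = 32213*(-38021/16685) + 49610/27579 = -1224770473/16685 + 49610/27579 = -33777117132017/460155615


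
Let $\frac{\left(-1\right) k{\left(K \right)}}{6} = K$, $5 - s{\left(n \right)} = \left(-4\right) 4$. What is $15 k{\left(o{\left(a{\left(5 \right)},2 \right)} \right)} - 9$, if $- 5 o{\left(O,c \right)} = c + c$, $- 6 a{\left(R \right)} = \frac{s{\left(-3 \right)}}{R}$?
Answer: $63$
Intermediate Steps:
$s{\left(n \right)} = 21$ ($s{\left(n \right)} = 5 - \left(-4\right) 4 = 5 - -16 = 5 + 16 = 21$)
$a{\left(R \right)} = - \frac{7}{2 R}$ ($a{\left(R \right)} = - \frac{21 \frac{1}{R}}{6} = - \frac{7}{2 R}$)
$o{\left(O,c \right)} = - \frac{2 c}{5}$ ($o{\left(O,c \right)} = - \frac{c + c}{5} = - \frac{2 c}{5}$)
$k{\left(K \right)} = - 6 K$
$15 k{\left(o{\left(a{\left(5 \right)},2 \right)} \right)} - 9 = 15 \left(- 6 \left(\left(- \frac{2}{5}\right) 2\right)\right) - 9 = 15 \left(\left(-6\right) \left(- \frac{4}{5}\right)\right) - 9 = 15 \cdot \frac{24}{5} - 9 = 72 - 9 = 63$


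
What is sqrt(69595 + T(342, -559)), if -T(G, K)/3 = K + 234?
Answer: sqrt(70570) ≈ 265.65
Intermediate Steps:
T(G, K) = -702 - 3*K (T(G, K) = -3*(K + 234) = -3*(234 + K) = -702 - 3*K)
sqrt(69595 + T(342, -559)) = sqrt(69595 + (-702 - 3*(-559))) = sqrt(69595 + (-702 + 1677)) = sqrt(69595 + 975) = sqrt(70570)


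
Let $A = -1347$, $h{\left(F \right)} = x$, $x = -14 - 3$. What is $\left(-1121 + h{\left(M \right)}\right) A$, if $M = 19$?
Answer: $1532886$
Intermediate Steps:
$x = -17$ ($x = -14 - 3 = -17$)
$h{\left(F \right)} = -17$
$\left(-1121 + h{\left(M \right)}\right) A = \left(-1121 - 17\right) \left(-1347\right) = \left(-1138\right) \left(-1347\right) = 1532886$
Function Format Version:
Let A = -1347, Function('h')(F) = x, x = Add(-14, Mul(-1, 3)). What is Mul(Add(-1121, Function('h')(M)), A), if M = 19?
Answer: 1532886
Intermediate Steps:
x = -17 (x = Add(-14, -3) = -17)
Function('h')(F) = -17
Mul(Add(-1121, Function('h')(M)), A) = Mul(Add(-1121, -17), -1347) = Mul(-1138, -1347) = 1532886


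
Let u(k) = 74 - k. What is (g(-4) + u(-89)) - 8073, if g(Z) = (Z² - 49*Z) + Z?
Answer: -7702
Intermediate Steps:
g(Z) = Z² - 48*Z
(g(-4) + u(-89)) - 8073 = (-4*(-48 - 4) + (74 - 1*(-89))) - 8073 = (-4*(-52) + (74 + 89)) - 8073 = (208 + 163) - 8073 = 371 - 8073 = -7702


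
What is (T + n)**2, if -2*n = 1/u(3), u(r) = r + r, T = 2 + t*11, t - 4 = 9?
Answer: 3024121/144 ≈ 21001.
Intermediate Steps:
t = 13 (t = 4 + 9 = 13)
T = 145 (T = 2 + 13*11 = 2 + 143 = 145)
u(r) = 2*r
n = -1/12 (n = -1/(2*(2*3)) = -1/2/6 = -1/2*1/6 = -1/12 ≈ -0.083333)
(T + n)**2 = (145 - 1/12)**2 = (1739/12)**2 = 3024121/144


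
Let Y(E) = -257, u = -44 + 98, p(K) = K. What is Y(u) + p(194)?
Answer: -63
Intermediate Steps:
u = 54
Y(u) + p(194) = -257 + 194 = -63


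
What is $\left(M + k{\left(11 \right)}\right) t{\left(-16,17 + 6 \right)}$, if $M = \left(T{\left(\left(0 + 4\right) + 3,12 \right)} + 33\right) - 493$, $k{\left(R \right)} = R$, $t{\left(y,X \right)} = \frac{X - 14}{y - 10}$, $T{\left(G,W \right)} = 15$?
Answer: $\frac{1953}{13} \approx 150.23$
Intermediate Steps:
$t{\left(y,X \right)} = \frac{-14 + X}{-10 + y}$
$M = -445$ ($M = \left(15 + 33\right) - 493 = 48 - 493 = -445$)
$\left(M + k{\left(11 \right)}\right) t{\left(-16,17 + 6 \right)} = \left(-445 + 11\right) \frac{-14 + \left(17 + 6\right)}{-10 - 16} = - 434 \frac{-14 + 23}{-26} = - 434 \left(\left(- \frac{1}{26}\right) 9\right) = \left(-434\right) \left(- \frac{9}{26}\right) = \frac{1953}{13}$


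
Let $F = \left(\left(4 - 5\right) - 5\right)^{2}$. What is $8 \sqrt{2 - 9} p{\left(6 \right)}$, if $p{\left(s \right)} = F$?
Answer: $288 i \sqrt{7} \approx 761.98 i$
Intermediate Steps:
$F = 36$ ($F = \left(\left(4 - 5\right) - 5\right)^{2} = \left(-1 - 5\right)^{2} = \left(-6\right)^{2} = 36$)
$p{\left(s \right)} = 36$
$8 \sqrt{2 - 9} p{\left(6 \right)} = 8 \sqrt{2 - 9} \cdot 36 = 8 \sqrt{-7} \cdot 36 = 8 i \sqrt{7} \cdot 36 = 288 i \sqrt{7}$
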